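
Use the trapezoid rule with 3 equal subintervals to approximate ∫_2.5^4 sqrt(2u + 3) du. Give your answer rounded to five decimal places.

4.61740

Δu = (4 − 2.5)/3 = 0.5.
f(2.5) ≈ 2.82843, f(3) ≈ 3.00000, f(3.5) ≈ 3.16228, f(4) ≈ 3.31662.
T_3 = (Δu/2)·[f(u_0) + 2f(u_1) + 2f(u_2) + f(u_3)].
Sum ≈ 4.61740.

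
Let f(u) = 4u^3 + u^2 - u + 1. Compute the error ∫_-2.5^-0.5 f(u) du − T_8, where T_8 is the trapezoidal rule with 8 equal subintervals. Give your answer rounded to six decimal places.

Exact integral: ∫_-2.5^-0.5 f(u) du ≈ -28.83333333.
T_8 = -29.1875.
Error ≈ -28.83333333 − (-29.1875) ≈ 0.354167.

0.354167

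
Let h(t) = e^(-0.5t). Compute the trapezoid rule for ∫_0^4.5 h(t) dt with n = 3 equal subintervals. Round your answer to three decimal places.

1.872

Δt = (4.5 − 0)/3 = 1.5.
h(0) ≈ 1.000, h(1.5) ≈ 0.472, h(3) ≈ 0.223, h(4.5) ≈ 0.105.
T_3 = (Δt/2)·[h(t_0) + 2h(t_1) + 2h(t_2) + h(t_3)].
Sum ≈ 1.872.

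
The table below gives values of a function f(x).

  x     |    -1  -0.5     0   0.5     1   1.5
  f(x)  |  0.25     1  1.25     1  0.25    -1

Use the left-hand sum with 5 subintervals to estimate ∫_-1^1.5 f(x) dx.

1.875

Δx = 0.5.
Sum = 0.5·[0.25 + 1 + 1.25 + 1 + 0.25] = 1.875.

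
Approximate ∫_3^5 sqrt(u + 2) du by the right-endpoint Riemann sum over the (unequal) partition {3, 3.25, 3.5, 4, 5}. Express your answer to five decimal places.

5.02962

Subinterval widths: 0.25, 0.25, 0.5, 1.
Right endpoints: 3.25, 3.5, 4, 5.
f(3.25) ≈ 2.29129, f(3.5) ≈ 2.34521, f(4) ≈ 2.44949, f(5) ≈ 2.64575.
Sum = Σ Δu_i · f(u_i).
Sum ≈ 5.02962.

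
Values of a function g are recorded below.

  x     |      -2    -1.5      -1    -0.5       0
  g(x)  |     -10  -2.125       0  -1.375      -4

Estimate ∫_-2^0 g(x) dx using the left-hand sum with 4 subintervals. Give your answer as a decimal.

Δx = 0.5.
Sum = 0.5·[(-10) + (-2.125) + 0 + (-1.375)] = -6.75.

-6.75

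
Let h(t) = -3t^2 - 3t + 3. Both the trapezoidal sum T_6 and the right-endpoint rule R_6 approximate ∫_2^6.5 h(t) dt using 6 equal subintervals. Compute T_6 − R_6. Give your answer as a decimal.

T_6 = -311.765625.
R_6 = -359.859375.
T_6 − R_6 = 48.09375.

48.09375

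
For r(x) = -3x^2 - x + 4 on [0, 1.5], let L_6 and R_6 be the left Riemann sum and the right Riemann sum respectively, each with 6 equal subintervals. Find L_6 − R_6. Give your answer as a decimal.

2.0625

L_6 = 2.484375.
R_6 = 0.421875.
L_6 − R_6 = 2.0625.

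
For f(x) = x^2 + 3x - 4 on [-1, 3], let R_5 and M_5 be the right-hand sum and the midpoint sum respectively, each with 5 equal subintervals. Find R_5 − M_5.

8.64

R_5 = 13.76.
M_5 = 5.12.
R_5 − M_5 = 8.64.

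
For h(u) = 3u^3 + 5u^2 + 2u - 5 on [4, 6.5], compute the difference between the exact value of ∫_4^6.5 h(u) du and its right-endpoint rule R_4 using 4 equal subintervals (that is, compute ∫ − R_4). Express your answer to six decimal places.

Exact integral: ∫_4^6.5 h(u) du ≈ 1511.58854167.
R_4 ≈ 1760.13183594.
Error ≈ 1511.58854167 − 1760.13183594 ≈ -248.543294.

-248.543294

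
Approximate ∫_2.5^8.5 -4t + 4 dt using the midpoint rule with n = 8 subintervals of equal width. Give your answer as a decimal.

Δt = (8.5 − 2.5)/8 = 0.75.
Midpoints: 2.875, 3.625, 4.375, 5.125, 5.875, 6.625, 7.375, 8.125.
f(2.875) = -7.5, f(3.625) = -10.5, f(4.375) = -13.5, f(5.125) = -16.5, f(5.875) = -19.5, f(6.625) = -22.5, f(7.375) = -25.5, f(8.125) = -28.5.
Sum = Δt · [f(2.875) + f(3.625) + f(4.375) + ...].
Sum = -108.

-108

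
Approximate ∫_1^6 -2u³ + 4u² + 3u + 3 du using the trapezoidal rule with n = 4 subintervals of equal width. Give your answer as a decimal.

Δu = (6 − 1)/4 = 1.25.
f(1) = 8, f(2.25) = 7.21875, f(3.5) = -23.25, f(4.75) = -106.84375, f(6) = -267.
T_4 = (Δu/2)·[f(u_0) + 2f(u_1) + 2f(u_2) + 2f(u_3) + f(u_4)].
Sum = -315.46875.

-315.46875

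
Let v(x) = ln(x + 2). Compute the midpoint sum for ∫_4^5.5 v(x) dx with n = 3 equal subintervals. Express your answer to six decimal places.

2.861563

Δx = (5.5 − 4)/3 = 0.5.
Midpoints: 4.25, 4.75, 5.25.
v(4.25) ≈ 1.832581, v(4.75) ≈ 1.909543, v(5.25) ≈ 1.981001.
Sum = Δx · [v(4.25) + v(4.75) + v(5.25)].
Sum ≈ 2.861563.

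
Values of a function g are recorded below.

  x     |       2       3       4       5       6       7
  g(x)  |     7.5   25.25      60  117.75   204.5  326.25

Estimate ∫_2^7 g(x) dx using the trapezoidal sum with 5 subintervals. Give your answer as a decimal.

574.375

Δx = 1.
T_5 = (1/2)·[7.5 + 2·25.25 + 2·60 + 2·117.75 + 2·204.5 + 326.25] = 574.375.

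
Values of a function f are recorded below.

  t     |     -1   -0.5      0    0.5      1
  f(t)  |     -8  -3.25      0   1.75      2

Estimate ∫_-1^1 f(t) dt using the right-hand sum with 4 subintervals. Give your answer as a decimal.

0.25

Δt = 0.5.
Sum = 0.5·[(-3.25) + 0 + 1.75 + 2] = 0.25.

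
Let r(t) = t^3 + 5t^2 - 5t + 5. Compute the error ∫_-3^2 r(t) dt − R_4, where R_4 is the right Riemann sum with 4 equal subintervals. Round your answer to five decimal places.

Exact integral: ∫_-3^2 r(t) dt ≈ 79.5833333.
R_4 = 74.765625.
Error ≈ 79.5833333 − 74.765625 ≈ 4.81771.

4.81771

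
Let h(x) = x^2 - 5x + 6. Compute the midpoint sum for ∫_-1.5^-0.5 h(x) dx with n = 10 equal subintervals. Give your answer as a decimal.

Δx = (-0.5 − (-1.5))/10 = 0.1.
Midpoints: -1.45, -1.35, -1.25, -1.15, -1.05, -0.95, -0.85, -0.75, -0.65, -0.55.
h(-1.45) = 15.3525, h(-1.35) = 14.5725, h(-1.25) = 13.8125, h(-1.15) = 13.0725, h(-1.05) = 12.3525, h(-0.95) = 11.6525, h(-0.85) = 10.9725, h(-0.75) = 10.3125, h(-0.65) = 9.6725, h(-0.55) = 9.0525.
Sum = Δx · [h(-1.45) + h(-1.35) + h(-1.25) + ...].
Sum = 12.0825.

12.0825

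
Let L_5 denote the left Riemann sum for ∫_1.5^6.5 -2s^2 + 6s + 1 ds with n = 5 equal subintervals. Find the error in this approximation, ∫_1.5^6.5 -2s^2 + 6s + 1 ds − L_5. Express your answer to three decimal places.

Exact integral: ∫_1.5^6.5 f(s) ds ≈ -55.83333.
L_5 = -32.5.
Error ≈ -55.83333 − (-32.5) ≈ -23.333.

-23.333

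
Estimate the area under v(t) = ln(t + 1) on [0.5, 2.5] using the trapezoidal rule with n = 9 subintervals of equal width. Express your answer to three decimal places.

Δt = (2.5 − 0.5)/9 = 2/9.
v(0.5) ≈ 0.405, v(13/18) ≈ 0.544, v(17/18) ≈ 0.665, v(7/6) ≈ 0.773, v(25/18) ≈ 0.871, v(29/18) ≈ 0.960, v(11/6) ≈ 1.041, v(37/18) ≈ 1.117, v(41/18) ≈ 1.187, v(2.5) ≈ 1.253.
T_9 = (Δt/2)·[v(t_0) + 2v(t_1) + ... + 2v(t_{8}) + v(t_9)].
Sum ≈ 1.775.

1.775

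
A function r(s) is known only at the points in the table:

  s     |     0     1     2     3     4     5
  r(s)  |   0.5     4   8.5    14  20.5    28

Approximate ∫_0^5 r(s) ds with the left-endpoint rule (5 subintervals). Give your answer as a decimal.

47.5

Δs = 1.
Sum = 1·[0.5 + 4 + 8.5 + 14 + 20.5] = 47.5.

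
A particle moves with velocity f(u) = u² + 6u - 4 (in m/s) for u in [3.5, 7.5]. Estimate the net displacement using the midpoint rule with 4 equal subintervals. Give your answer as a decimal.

242

Δu = (7.5 − 3.5)/4 = 1.
Midpoints: 4, 5, 6, 7.
f(4) = 36, f(5) = 51, f(6) = 68, f(7) = 87.
Sum = Δu · [f(4) + f(5) + f(6) + f(7)].
Sum = 242.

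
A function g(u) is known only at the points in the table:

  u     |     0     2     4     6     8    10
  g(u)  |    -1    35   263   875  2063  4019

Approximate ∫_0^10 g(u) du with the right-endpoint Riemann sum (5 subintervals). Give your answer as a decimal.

14510

Δu = 2.
Sum = 2·[35 + 263 + 875 + 2063 + 4019] = 14510.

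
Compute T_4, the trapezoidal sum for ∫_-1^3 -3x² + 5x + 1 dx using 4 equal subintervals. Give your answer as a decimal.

Δx = (3 − (-1))/4 = 1.
f(-1) = -7, f(0) = 1, f(1) = 3, f(2) = -1, f(3) = -11.
T_4 = (Δx/2)·[f(x_0) + 2f(x_1) + 2f(x_2) + 2f(x_3) + f(x_4)].
Sum = -6.

-6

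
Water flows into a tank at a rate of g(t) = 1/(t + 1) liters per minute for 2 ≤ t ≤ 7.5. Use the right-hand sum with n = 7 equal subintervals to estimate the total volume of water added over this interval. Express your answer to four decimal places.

0.9617

Δt = (7.5 − 2)/7 = 11/14.
Right endpoints: 39/14, 25/7, 61/14, 36/7, 83/14, 47/7, 7.5.
g(39/14) = 14/53, g(25/7) = 0.21875, g(61/14) = 14/75, g(36/7) = 7/43, g(83/14) = 14/97, g(47/7) = 7/54, g(7.5) = 2/17.
Sum = Δt · [g(39/14) + g(25/7) + g(61/14) + ...].
Sum ≈ 0.9617.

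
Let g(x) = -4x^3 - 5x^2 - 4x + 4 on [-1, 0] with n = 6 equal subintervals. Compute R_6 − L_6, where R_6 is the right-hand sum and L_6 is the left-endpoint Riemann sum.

-0.5

R_6 ≈ 5.08796.
L_6 ≈ 5.58796.
R_6 − L_6 = -0.5.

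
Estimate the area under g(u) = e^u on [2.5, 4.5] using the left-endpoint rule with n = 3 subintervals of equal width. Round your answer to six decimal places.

54.751392

Δu = (4.5 − 2.5)/3 = 2/3.
Left endpoints: 2.5, 19/6, 23/6.
g(2.5) ≈ 12.182494, g(19/6) ≈ 23.728258, g(23/6) ≈ 46.216336.
Sum = Δu · [g(2.5) + g(19/6) + g(23/6)].
Sum ≈ 54.751392.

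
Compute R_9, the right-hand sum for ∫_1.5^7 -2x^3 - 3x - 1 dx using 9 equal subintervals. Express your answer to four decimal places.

Δx = (7 − 1.5)/9 = 11/18.
Right endpoints: 19/9, 49/18, 10/3, 71/18, 41/9, 31/6, 52/9, 115/18, 7.
f(19/9) = -19064/729, f(49/18) = -144379/2916, f(10/3) = -2297/27, f(71/18) = -395333/2916, f(41/9) = -148534/729, f(31/6) = -31573/108, f(52/9) = -294581/729, f(115/18) = -1579681/2916, f(7) = -708.
Sum = Δx · [f(19/9) + f(49/18) + f(10/3) + ...].
Sum ≈ -1494.9136.

-1494.9136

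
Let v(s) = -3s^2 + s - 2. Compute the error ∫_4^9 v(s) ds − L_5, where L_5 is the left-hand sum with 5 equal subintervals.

Exact integral: ∫_4^9 v(s) ds = -642.5.
L_5 = -550.
Error = -642.5 − (-550) = -92.5.

-92.5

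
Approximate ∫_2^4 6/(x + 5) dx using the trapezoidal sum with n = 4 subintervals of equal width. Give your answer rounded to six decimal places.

Δx = (4 − 2)/4 = 0.5.
f(2) = 6/7, f(2.5) = 0.8, f(3) = 0.75, f(3.5) = 12/17, f(4) = 2/3.
T_4 = (Δx/2)·[f(x_0) + 2f(x_1) + 2f(x_2) + 2f(x_3) + f(x_4)].
Sum ≈ 1.508894.

1.508894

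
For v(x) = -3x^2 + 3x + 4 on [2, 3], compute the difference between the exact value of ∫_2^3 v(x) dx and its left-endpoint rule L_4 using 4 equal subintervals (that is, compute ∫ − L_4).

Exact integral: ∫_2^3 v(x) dx = -7.5.
L_4 = -6.03125.
Error = -7.5 − (-6.03125) = -1.46875.

-1.46875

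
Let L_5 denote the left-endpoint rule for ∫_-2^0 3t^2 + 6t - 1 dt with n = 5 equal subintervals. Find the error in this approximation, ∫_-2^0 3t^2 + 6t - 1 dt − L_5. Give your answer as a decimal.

-0.16

Exact integral: ∫_-2^0 f(t) dt = -6.
L_5 = -5.84.
Error = -6 − (-5.84) = -0.16.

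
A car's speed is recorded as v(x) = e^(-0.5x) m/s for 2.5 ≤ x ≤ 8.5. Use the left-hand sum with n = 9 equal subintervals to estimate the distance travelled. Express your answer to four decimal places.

Δx = (8.5 − 2.5)/9 = 2/3.
Left endpoints: 2.5, 19/6, 23/6, 4.5, 31/6, 35/6, 6.5, 43/6, 47/6.
v(2.5) ≈ 0.2865, v(19/6) ≈ 0.2053, v(23/6) ≈ 0.1471, v(4.5) ≈ 0.1054, v(31/6) ≈ 0.0755, v(35/6) ≈ 0.0541, v(6.5) ≈ 0.0388, v(43/6) ≈ 0.0278, v(47/6) ≈ 0.0199.
Sum = Δx · [v(2.5) + v(19/6) + v(23/6) + ...].
Sum ≈ 0.6403.

0.6403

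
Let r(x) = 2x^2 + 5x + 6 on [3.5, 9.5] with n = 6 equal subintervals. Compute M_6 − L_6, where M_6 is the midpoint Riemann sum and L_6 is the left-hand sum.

90

M_6 = 773.
L_6 = 683.
M_6 − L_6 = 90.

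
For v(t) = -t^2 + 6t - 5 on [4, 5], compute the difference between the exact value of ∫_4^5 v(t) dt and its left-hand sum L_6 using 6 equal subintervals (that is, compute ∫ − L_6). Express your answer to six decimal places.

Exact integral: ∫_4^5 v(t) dt ≈ 1.66666667.
L_6 ≈ 1.91203704.
Error ≈ 1.66666667 − 1.91203704 ≈ -0.245370.

-0.245370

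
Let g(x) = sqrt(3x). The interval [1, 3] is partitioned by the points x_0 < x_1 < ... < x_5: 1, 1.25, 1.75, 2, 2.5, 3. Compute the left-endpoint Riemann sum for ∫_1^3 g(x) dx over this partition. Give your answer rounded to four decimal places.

Subinterval widths: 0.25, 0.5, 0.25, 0.5, 0.5.
Left endpoints: 1, 1.25, 1.75, 2, 2.5.
g(1) ≈ 1.7321, g(1.25) ≈ 1.9365, g(1.75) ≈ 2.2913, g(2) ≈ 2.4495, g(2.5) ≈ 2.7386.
Sum = Σ Δx_i · g(x_i).
Sum ≈ 4.5681.

4.5681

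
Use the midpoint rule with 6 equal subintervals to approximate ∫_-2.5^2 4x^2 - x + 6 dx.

58.78125

Δx = (2 − (-2.5))/6 = 0.75.
Midpoints: -2.125, -1.375, -0.625, 0.125, 0.875, 1.625.
f(-2.125) = 26.1875, f(-1.375) = 14.9375, f(-0.625) = 8.1875, f(0.125) = 5.9375, f(0.875) = 8.1875, f(1.625) = 14.9375.
Sum = Δx · [f(-2.125) + f(-1.375) + f(-0.625) + ...].
Sum = 58.78125.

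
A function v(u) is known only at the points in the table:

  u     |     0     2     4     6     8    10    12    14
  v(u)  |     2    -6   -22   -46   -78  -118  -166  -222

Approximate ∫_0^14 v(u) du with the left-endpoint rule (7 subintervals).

Δu = 2.
Sum = 2·[2 + (-6) + (-22) + (-46) + (-78) + (-118) + (-166)] = -868.

-868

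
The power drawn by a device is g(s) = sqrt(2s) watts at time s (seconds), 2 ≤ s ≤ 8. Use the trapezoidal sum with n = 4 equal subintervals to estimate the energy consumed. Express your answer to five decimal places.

Δs = (8 − 2)/4 = 1.5.
g(2) ≈ 2.00000, g(3.5) ≈ 2.64575, g(5) ≈ 3.16228, g(6.5) ≈ 3.60555, g(8) ≈ 4.00000.
T_4 = (Δs/2)·[g(s_0) + 2g(s_1) + 2g(s_2) + 2g(s_3) + g(s_4)].
Sum ≈ 18.62037.

18.62037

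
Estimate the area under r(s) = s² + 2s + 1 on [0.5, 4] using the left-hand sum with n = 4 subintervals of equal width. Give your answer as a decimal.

Δs = (4 − 0.5)/4 = 0.875.
Left endpoints: 0.5, 1.375, 2.25, 3.125.
r(0.5) = 2.25, r(1.375) = 5.640625, r(2.25) = 10.5625, r(3.125) = 17.015625.
Sum = Δs · [r(0.5) + r(1.375) + r(2.25) + r(3.125)].
Sum = 31.03515625.

31.03515625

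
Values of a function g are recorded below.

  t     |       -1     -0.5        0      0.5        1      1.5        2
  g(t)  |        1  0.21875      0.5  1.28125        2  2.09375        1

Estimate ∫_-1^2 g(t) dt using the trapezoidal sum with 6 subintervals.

Δt = 0.5.
T_6 = (0.5/2)·[1 + 2·0.21875 + 2·0.5 + 2·1.28125 + 2·2 + 2·2.09375 + 1] = 3.546875.

3.546875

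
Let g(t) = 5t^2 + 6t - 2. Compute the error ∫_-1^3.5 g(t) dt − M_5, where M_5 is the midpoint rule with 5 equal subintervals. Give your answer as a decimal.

1.51875

Exact integral: ∫_-1^3.5 g(t) dt = 97.875.
M_5 = 96.35625.
Error = 97.875 − 96.35625 = 1.51875.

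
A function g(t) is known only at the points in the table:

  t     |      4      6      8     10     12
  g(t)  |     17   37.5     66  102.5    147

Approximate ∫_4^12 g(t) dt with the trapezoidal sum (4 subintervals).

Δt = 2.
T_4 = (2/2)·[17 + 2·37.5 + 2·66 + 2·102.5 + 147] = 576.

576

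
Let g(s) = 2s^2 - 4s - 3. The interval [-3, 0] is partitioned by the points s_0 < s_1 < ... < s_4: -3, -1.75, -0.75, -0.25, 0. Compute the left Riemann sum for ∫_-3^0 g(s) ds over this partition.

Subinterval widths: 1.25, 1, 0.5, 0.25.
Left endpoints: -3, -1.75, -0.75, -0.25.
g(-3) = 27, g(-1.75) = 10.125, g(-0.75) = 1.125, g(-0.25) = -1.875.
Sum = Σ Δs_i · g(s_i).
Sum = 43.96875.

43.96875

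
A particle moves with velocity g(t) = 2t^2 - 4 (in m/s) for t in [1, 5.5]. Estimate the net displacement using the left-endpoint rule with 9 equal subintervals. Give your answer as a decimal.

Δt = (5.5 − 1)/9 = 0.5.
Left endpoints: 1, 1.5, 2, 2.5, 3, 3.5, 4, 4.5, 5.
g(1) = -2, g(1.5) = 0.5, g(2) = 4, g(2.5) = 8.5, g(3) = 14, g(3.5) = 20.5, g(4) = 28, g(4.5) = 36.5, g(5) = 46.
Sum = Δt · [g(1) + g(1.5) + g(2) + ...].
Sum = 78.

78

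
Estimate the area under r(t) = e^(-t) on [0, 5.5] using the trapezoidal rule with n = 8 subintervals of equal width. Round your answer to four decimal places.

Δt = (5.5 − 0)/8 = 0.6875.
r(0) ≈ 1.0000, r(0.6875) ≈ 0.5028, r(1.375) ≈ 0.2528, r(2.0625) ≈ 0.1271, r(2.75) ≈ 0.0639, r(3.4375) ≈ 0.0321, r(4.125) ≈ 0.0162, r(4.8125) ≈ 0.0081, r(5.5) ≈ 0.0041.
T_8 = (Δt/2)·[r(t_0) + 2r(t_1) + ... + 2r(t_{7}) + r(t_8)].
Sum ≈ 1.0348.

1.0348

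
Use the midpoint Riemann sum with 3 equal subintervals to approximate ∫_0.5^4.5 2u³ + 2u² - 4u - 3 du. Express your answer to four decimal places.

203.5926

Δu = (4.5 − 0.5)/3 = 4/3.
Midpoints: 7/6, 2.5, 23/6.
f(7/6) = -191/108, f(2.5) = 30.75, f(23/6) = 13361/108.
Sum = Δu · [f(7/6) + f(2.5) + f(23/6)].
Sum ≈ 203.5926.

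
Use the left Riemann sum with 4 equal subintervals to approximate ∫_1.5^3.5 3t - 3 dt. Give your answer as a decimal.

Δt = (3.5 − 1.5)/4 = 0.5.
Left endpoints: 1.5, 2, 2.5, 3.
f(1.5) = 1.5, f(2) = 3, f(2.5) = 4.5, f(3) = 6.
Sum = Δt · [f(1.5) + f(2) + f(2.5) + f(3)].
Sum = 7.5.

7.5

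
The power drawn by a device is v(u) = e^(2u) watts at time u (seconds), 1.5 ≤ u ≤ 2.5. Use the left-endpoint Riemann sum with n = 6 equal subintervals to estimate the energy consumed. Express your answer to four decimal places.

54.0629

Δu = (2.5 − 1.5)/6 = 1/6.
Left endpoints: 1.5, 5/3, 11/6, 2, 13/6, 7/3.
v(1.5) ≈ 20.0855, v(5/3) ≈ 28.0316, v(11/6) ≈ 39.1213, v(2) ≈ 54.5982, v(13/6) ≈ 76.1979, v(7/3) ≈ 106.3427.
Sum = Δu · [v(1.5) + v(5/3) + v(11/6) + ...].
Sum ≈ 54.0629.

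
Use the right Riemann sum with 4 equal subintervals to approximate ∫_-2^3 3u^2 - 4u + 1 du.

Δu = (3 − (-2))/4 = 1.25.
Right endpoints: -0.75, 0.5, 1.75, 3.
f(-0.75) = 5.6875, f(0.5) = -0.25, f(1.75) = 3.1875, f(3) = 16.
Sum = Δu · [f(-0.75) + f(0.5) + f(1.75) + f(3)].
Sum = 30.78125.

30.78125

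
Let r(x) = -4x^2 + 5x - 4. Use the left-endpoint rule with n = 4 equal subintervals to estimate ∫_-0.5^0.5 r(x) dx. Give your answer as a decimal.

-5

Δx = (0.5 − (-0.5))/4 = 0.25.
Left endpoints: -0.5, -0.25, 0, 0.25.
r(-0.5) = -7.5, r(-0.25) = -5.5, r(0) = -4, r(0.25) = -3.
Sum = Δx · [r(-0.5) + r(-0.25) + r(0) + r(0.25)].
Sum = -5.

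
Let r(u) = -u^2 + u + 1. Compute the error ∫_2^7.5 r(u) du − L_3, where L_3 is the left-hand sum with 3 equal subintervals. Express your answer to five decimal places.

-39.77315

Exact integral: ∫_2^7.5 r(u) du ≈ -106.3333333.
L_3 ≈ -66.5601852.
Error ≈ -106.3333333 − (-66.5601852) ≈ -39.77315.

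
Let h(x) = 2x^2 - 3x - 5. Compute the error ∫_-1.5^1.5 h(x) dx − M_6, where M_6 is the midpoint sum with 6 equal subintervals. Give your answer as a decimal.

Exact integral: ∫_-1.5^1.5 h(x) dx = -10.5.
M_6 = -10.625.
Error = -10.5 − (-10.625) = 0.125.

0.125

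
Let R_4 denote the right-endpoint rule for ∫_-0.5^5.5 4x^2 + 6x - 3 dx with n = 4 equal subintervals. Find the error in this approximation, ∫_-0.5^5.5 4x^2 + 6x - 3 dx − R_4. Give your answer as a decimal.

-126

Exact integral: ∫_-0.5^5.5 f(x) dx = 294.
R_4 = 420.
Error = 294 − 420 = -126.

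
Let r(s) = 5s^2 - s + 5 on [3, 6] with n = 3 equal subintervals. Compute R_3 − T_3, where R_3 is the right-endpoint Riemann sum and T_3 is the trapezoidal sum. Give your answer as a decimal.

66

R_3 = 385.
T_3 = 319.
R_3 − T_3 = 66.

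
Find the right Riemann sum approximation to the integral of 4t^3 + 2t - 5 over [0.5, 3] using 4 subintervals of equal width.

115.76171875

Δt = (3 − 0.5)/4 = 0.625.
Right endpoints: 1.125, 1.75, 2.375, 3.
f(1.125) = 2.9453125, f(1.75) = 19.9375, f(2.375) = 53.3359375, f(3) = 109.
Sum = Δt · [f(1.125) + f(1.75) + f(2.375) + f(3)].
Sum = 115.76171875.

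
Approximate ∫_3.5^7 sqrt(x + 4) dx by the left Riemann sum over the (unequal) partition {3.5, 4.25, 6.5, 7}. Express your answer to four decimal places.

10.1368

Subinterval widths: 0.75, 2.25, 0.5.
Left endpoints: 3.5, 4.25, 6.5.
f(3.5) ≈ 2.7386, f(4.25) ≈ 2.8723, f(6.5) ≈ 3.2404.
Sum = Σ Δx_i · f(x_i).
Sum ≈ 10.1368.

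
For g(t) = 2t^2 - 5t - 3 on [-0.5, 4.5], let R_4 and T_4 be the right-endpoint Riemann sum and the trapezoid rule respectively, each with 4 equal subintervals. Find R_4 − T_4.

R_4 = 7.8125.
T_4 = -1.5625.
R_4 − T_4 = 9.375.

9.375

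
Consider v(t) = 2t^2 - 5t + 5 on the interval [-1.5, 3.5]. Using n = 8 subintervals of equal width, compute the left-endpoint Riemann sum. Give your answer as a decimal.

Δt = (3.5 − (-1.5))/8 = 0.625.
Left endpoints: -1.5, -0.875, -0.25, 0.375, 1, 1.625, 2.25, 2.875.
v(-1.5) = 17, v(-0.875) = 10.90625, v(-0.25) = 6.375, v(0.375) = 3.40625, v(1) = 2, v(1.625) = 2.15625, v(2.25) = 3.875, v(2.875) = 7.15625.
Sum = Δt · [v(-1.5) + v(-0.875) + v(-0.25) + ...].
Sum = 33.046875.

33.046875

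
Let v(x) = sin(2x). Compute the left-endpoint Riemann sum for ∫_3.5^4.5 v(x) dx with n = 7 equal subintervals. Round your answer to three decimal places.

Δx = (4.5 − 3.5)/7 = 1/7.
Left endpoints: 3.5, 51/14, 53/14, 55/14, 57/14, 59/14, 61/14.
v(3.5) ≈ 0.657, v(51/14) ≈ 0.843, v(53/14) ≈ 0.960, v(55/14) ≈ 1.000, v(57/14) ≈ 0.959, v(59/14) ≈ 0.839, v(61/14) ≈ 0.652.
Sum = Δx · [v(3.5) + v(51/14) + v(53/14) + ...].
Sum ≈ 0.844.

0.844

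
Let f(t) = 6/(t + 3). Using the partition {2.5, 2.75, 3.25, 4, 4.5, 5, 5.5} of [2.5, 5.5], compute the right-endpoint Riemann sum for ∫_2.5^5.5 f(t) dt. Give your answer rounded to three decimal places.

2.512

Subinterval widths: 0.25, 0.5, 0.75, 0.5, 0.5, 0.5.
Right endpoints: 2.75, 3.25, 4, 4.5, 5, 5.5.
f(2.75) = 24/23, f(3.25) = 0.96, f(4) = 6/7, f(4.5) = 0.8, f(5) = 0.75, f(5.5) = 12/17.
Sum = Σ Δt_i · f(t_i).
Sum ≈ 2.512.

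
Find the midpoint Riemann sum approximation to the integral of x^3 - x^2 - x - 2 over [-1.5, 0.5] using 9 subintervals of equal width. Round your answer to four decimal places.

-5.3961

Δx = (0.5 − (-1.5))/9 = 2/9.
Midpoints: -25/18, -7/6, -17/18, -13/18, -0.5, -5/18, -1/18, 1/6, 7/18.
f(-25/18) = -30439/5832, f(-7/6) = -817/216, f(-17/18) = -16271/5832, f(-13/18) = -12691/5832, f(-0.5) = -1.875, f(-5/18) = -10619/5832, f(-1/18) = -11359/5832, f(1/6) = -473/216, f(7/18) = -14471/5832.
Sum = Δx · [f(-25/18) + f(-7/6) + f(-17/18) + ...].
Sum ≈ -5.3961.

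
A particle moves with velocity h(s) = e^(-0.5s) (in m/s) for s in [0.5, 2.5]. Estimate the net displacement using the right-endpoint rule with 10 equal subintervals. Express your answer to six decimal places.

0.936183

Δs = (2.5 − 0.5)/10 = 0.2.
Right endpoints: 0.7, 0.9, 1.1, 1.3, 1.5, 1.7, 1.9, 2.1, 2.3, 2.5.
h(0.7) ≈ 0.704688, h(0.9) ≈ 0.637628, h(1.1) ≈ 0.576950, h(1.3) ≈ 0.522046, h(1.5) ≈ 0.472367, h(1.7) ≈ 0.427415, h(1.9) ≈ 0.386741, h(2.1) ≈ 0.349938, h(2.3) ≈ 0.316637, h(2.5) ≈ 0.286505.
Sum = Δs · [h(0.7) + h(0.9) + h(1.1) + ...].
Sum ≈ 0.936183.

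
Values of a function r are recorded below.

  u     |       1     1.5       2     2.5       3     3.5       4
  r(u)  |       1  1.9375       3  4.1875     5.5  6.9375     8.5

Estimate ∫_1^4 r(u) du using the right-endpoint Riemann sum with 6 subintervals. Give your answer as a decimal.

15.03125

Δu = 0.5.
Sum = 0.5·[1.9375 + 3 + 4.1875 + 5.5 + 6.9375 + 8.5] = 15.03125.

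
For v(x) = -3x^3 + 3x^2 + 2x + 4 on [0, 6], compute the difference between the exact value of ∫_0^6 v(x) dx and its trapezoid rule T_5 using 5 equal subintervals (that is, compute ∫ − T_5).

34.56

Exact integral: ∫_0^6 v(x) dx = -696.
T_5 = -730.56.
Error = -696 − (-730.56) = 34.56.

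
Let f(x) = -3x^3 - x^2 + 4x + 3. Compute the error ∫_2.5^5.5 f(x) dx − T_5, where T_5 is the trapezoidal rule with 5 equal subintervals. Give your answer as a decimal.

6.66

Exact integral: ∫_2.5^5.5 f(x) dx = -650.25.
T_5 = -656.91.
Error = -650.25 − (-656.91) = 6.66.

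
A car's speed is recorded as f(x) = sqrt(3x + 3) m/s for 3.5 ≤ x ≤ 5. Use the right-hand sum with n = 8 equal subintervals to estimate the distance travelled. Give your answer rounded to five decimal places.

6.00099

Δx = (5 − 3.5)/8 = 0.1875.
Right endpoints: 3.6875, 3.875, 4.0625, 4.25, 4.4375, 4.625, 4.8125, 5.
f(3.6875) ≈ 3.75000, f(3.875) ≈ 3.82426, f(4.0625) ≈ 3.89711, f(4.25) ≈ 3.96863, f(4.4375) ≈ 4.03887, f(4.625) ≈ 4.10792, f(4.8125) ≈ 4.17582, f(5) ≈ 4.24264.
Sum = Δx · [f(3.6875) + f(3.875) + f(4.0625) + ...].
Sum ≈ 6.00099.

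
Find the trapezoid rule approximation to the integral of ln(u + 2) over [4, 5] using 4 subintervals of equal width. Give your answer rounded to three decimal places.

Δu = (5 − 4)/4 = 0.25.
f(4) ≈ 1.792, f(4.25) ≈ 1.833, f(4.5) ≈ 1.872, f(4.75) ≈ 1.910, f(5) ≈ 1.946.
T_4 = (Δu/2)·[f(u_0) + 2f(u_1) + 2f(u_2) + 2f(u_3) + f(u_4)].
Sum ≈ 1.871.

1.871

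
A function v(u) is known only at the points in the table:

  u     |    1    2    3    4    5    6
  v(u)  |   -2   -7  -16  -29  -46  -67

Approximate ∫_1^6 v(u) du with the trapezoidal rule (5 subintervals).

-132.5

Δu = 1.
T_5 = (1/2)·[(-2) + 2·(-7) + 2·(-16) + 2·(-29) + 2·(-46) + (-67)] = -132.5.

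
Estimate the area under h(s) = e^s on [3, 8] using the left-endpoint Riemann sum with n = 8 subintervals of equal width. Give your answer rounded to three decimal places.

Δs = (8 − 3)/8 = 0.625.
Left endpoints: 3, 3.625, 4.25, 4.875, 5.5, 6.125, 6.75, 7.375.
h(3) ≈ 20.086, h(3.625) ≈ 37.525, h(4.25) ≈ 70.105, h(4.875) ≈ 130.974, h(5.5) ≈ 244.692, h(6.125) ≈ 457.145, h(6.75) ≈ 854.059, h(7.375) ≈ 1595.592.
Sum = Δs · [h(3) + h(3.625) + h(4.25) + ...].
Sum ≈ 2131.361.

2131.361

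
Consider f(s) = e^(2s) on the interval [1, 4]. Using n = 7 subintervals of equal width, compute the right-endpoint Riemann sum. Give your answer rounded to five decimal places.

Δs = (4 − 1)/7 = 3/7.
Right endpoints: 10/7, 13/7, 16/7, 19/7, 22/7, 25/7, 4.
f(10/7) ≈ 17.41171, f(13/7) ≈ 41.02927, f(16/7) ≈ 96.68213, f(19/7) ≈ 227.82355, f(22/7) ≈ 536.84762, f(25/7) ≈ 1265.03762, f(4) ≈ 2980.95799.
Sum = Δs · [f(10/7) + f(13/7) + f(16/7) + ...].
Sum ≈ 2213.90995.

2213.90995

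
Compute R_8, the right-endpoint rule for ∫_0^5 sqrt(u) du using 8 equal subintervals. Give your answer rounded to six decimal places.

Δu = (5 − 0)/8 = 0.625.
Right endpoints: 0.625, 1.25, 1.875, 2.5, 3.125, 3.75, 4.375, 5.
f(0.625) ≈ 0.790569, f(1.25) ≈ 1.118034, f(1.875) ≈ 1.369306, f(2.5) ≈ 1.581139, f(3.125) ≈ 1.767767, f(3.75) ≈ 1.936492, f(4.375) ≈ 2.091650, f(5) ≈ 2.236068.
Sum = Δu · [f(0.625) + f(1.25) + f(1.875) + ...].
Sum ≈ 8.056891.

8.056891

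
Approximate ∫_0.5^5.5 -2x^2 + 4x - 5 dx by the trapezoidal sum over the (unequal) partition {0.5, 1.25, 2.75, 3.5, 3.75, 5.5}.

-79.03125

Subinterval widths: 0.75, 1.5, 0.75, 0.25, 1.75.
f(0.5) = -3.5, f(1.25) = -3.125, f(2.75) = -9.125, f(3.5) = -15.5, f(3.75) = -18.125, f(5.5) = -43.5.
On each subinterval the trapezoid contributes (Δx_i/2)·[f(x_{i-1}) + f(x_i)].
Sum = -79.03125.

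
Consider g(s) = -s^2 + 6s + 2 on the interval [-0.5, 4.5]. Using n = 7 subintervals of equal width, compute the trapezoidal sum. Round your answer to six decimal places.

39.158163

Δs = (4.5 − (-0.5))/7 = 5/7.
g(-0.5) = -1.25, g(3/14) = 635/196, g(13/14) = 1315/196, g(23/14) = 1795/196, g(33/14) = 2075/196, g(43/14) = 2155/196, g(53/14) = 2035/196, g(4.5) = 8.75.
T_7 = (Δs/2)·[g(s_0) + 2g(s_1) + ... + 2g(s_{6}) + g(s_7)].
Sum ≈ 39.158163.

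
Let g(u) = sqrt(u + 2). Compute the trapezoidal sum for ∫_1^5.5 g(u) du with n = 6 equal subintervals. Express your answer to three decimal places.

10.224

Δu = (5.5 − 1)/6 = 0.75.
g(1) ≈ 1.732, g(1.75) ≈ 1.936, g(2.5) ≈ 2.121, g(3.25) ≈ 2.291, g(4) ≈ 2.449, g(4.75) ≈ 2.598, g(5.5) ≈ 2.739.
T_6 = (Δu/2)·[g(u_0) + 2g(u_1) + ... + 2g(u_{5}) + g(u_6)].
Sum ≈ 10.224.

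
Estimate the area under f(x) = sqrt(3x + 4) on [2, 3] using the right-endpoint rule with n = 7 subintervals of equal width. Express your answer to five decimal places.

Δx = (3 − 2)/7 = 1/7.
Right endpoints: 15/7, 16/7, 17/7, 18/7, 19/7, 20/7, 3.
f(15/7) ≈ 3.22933, f(16/7) ≈ 3.29502, f(17/7) ≈ 3.35942, f(18/7) ≈ 3.42261, f(19/7) ≈ 3.48466, f(20/7) ≈ 3.54562, f(3) ≈ 3.60555.
Sum = Δx · [f(15/7) + f(16/7) + f(17/7) + ...].
Sum ≈ 3.42032.

3.42032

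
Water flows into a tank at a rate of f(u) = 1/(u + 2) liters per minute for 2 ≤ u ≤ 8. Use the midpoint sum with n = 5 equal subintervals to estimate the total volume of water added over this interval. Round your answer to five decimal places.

Δu = (8 − 2)/5 = 1.2.
Midpoints: 2.6, 3.8, 5, 6.2, 7.4.
f(2.6) = 5/23, f(3.8) = 5/29, f(5) = 1/7, f(6.2) = 5/41, f(7.4) = 5/47.
Sum = Δu · [f(2.6) + f(3.8) + f(5) + f(6.2) + f(7.4)].
Sum ≈ 0.91320.

0.91320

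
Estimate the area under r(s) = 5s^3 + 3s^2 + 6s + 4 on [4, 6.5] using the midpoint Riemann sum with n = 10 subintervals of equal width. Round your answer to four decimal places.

2209.6387

Δs = (6.5 − 4)/10 = 0.25.
Midpoints: 4.125, 4.375, 4.625, 4.875, 5.125, 5.375, 5.625, 5.875, 6.125, 6.375.
r(4.125) = 220541/512, r(4.375) = 259263/512, r(4.625) = 302377/512, r(4.875) = 350123/512, r(5.125) = 402741/512, r(5.375) = 460471/512, r(5.625) = 523553/512, r(5.875) = 592227/512, r(6.125) = 666733/512, r(6.375) = 747311/512.
Sum = Δs · [r(4.125) + r(4.375) + r(4.625) + ...].
Sum ≈ 2209.6387.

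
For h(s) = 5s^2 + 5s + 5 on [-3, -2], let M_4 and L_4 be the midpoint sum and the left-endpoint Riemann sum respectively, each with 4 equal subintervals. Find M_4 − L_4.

M_4 = 24.140625.
L_4 = 26.71875.
M_4 − L_4 = -2.578125.

-2.578125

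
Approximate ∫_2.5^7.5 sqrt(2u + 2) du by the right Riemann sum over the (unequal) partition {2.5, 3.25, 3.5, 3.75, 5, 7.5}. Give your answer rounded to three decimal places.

18.345

Subinterval widths: 0.75, 0.25, 0.25, 1.25, 2.5.
Right endpoints: 3.25, 3.5, 3.75, 5, 7.5.
f(3.25) ≈ 2.915, f(3.5) ≈ 3.000, f(3.75) ≈ 3.082, f(5) ≈ 3.464, f(7.5) ≈ 4.123.
Sum = Σ Δu_i · f(u_i).
Sum ≈ 18.345.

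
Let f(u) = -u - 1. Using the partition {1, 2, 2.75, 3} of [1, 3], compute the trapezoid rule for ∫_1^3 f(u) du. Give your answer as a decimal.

-6

Subinterval widths: 1, 0.75, 0.25.
f(1) = -2, f(2) = -3, f(2.75) = -3.75, f(3) = -4.
On each subinterval the trapezoid contributes (Δu_i/2)·[f(u_{i-1}) + f(u_i)].
Sum = -6.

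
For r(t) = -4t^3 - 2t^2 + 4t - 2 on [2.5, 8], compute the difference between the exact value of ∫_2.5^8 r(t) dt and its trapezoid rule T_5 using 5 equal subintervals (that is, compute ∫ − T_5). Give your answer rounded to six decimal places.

72.095833

Exact integral: ∫_2.5^8 r(t) dt ≈ -4283.35416667.
T_5 = -4355.45.
Error ≈ -4283.35416667 − (-4355.45) ≈ 72.095833.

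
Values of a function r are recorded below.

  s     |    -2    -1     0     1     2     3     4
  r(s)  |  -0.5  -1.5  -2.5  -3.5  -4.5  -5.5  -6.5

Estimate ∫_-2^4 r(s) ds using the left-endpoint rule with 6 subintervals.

Δs = 1.
Sum = 1·[(-0.5) + (-1.5) + (-2.5) + (-3.5) + (-4.5) + (-5.5)] = -18.

-18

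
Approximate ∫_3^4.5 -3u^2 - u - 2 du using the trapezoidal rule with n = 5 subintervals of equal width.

-72.8175

Δu = (4.5 − 3)/5 = 0.3.
f(3) = -32, f(3.3) = -37.97, f(3.6) = -44.48, f(3.9) = -51.53, f(4.2) = -59.12, f(4.5) = -67.25.
T_5 = (Δu/2)·[f(u_0) + 2f(u_1) + ... + 2f(u_{4}) + f(u_5)].
Sum = -72.8175.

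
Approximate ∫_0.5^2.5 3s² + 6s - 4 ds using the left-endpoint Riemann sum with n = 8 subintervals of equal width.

21.8125

Δs = (2.5 − 0.5)/8 = 0.25.
Left endpoints: 0.5, 0.75, 1, 1.25, 1.5, 1.75, 2, 2.25.
f(0.5) = -0.25, f(0.75) = 2.1875, f(1) = 5, f(1.25) = 8.1875, f(1.5) = 11.75, f(1.75) = 15.6875, f(2) = 20, f(2.25) = 24.6875.
Sum = Δs · [f(0.5) + f(0.75) + f(1) + ...].
Sum = 21.8125.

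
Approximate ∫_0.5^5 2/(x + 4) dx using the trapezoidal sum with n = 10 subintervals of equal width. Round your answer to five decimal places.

Δx = (5 − 0.5)/10 = 0.45.
f(0.5) = 4/9, f(0.95) = 40/99, f(1.4) = 10/27, f(1.85) = 40/117, f(2.3) = 20/63, f(2.75) = 8/27, f(3.2) = 5/18, f(3.65) = 40/153, f(4.1) = 20/81, f(4.55) = 40/171, f(5) = 2/9.
T_10 = (Δx/2)·[f(x_0) + 2f(x_1) + ... + 2f(x_{9}) + f(x_10)].
Sum ≈ 1.38754.

1.38754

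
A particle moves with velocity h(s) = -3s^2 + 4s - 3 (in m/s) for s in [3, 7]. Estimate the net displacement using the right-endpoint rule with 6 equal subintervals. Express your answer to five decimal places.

Δs = (7 − 3)/6 = 2/3.
Right endpoints: 11/3, 13/3, 5, 17/3, 19/3, 7.
h(11/3) = -86/3, h(13/3) = -42, h(5) = -58, h(17/3) = -230/3, h(19/3) = -98, h(7) = -122.
Sum = Δs · [h(11/3) + h(13/3) + h(5) + ...].
Sum ≈ -283.55556.

-283.55556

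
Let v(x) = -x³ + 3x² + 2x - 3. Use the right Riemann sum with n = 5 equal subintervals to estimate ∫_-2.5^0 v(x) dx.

5

Δx = (0 − (-2.5))/5 = 0.5.
Right endpoints: -2, -1.5, -1, -0.5, 0.
v(-2) = 13, v(-1.5) = 4.125, v(-1) = -1, v(-0.5) = -3.125, v(0) = -3.
Sum = Δx · [v(-2) + v(-1.5) + v(-1) + v(-0.5) + v(0)].
Sum = 5.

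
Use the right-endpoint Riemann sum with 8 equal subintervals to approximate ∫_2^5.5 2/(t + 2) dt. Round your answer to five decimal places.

Δt = (5.5 − 2)/8 = 0.4375.
Right endpoints: 2.4375, 2.875, 3.3125, 3.75, 4.1875, 4.625, 5.0625, 5.5.
f(2.4375) = 32/71, f(2.875) = 16/39, f(3.3125) = 32/85, f(3.75) = 8/23, f(4.1875) = 32/99, f(4.625) = 16/53, f(5.0625) = 32/113, f(5.5) = 4/15.
Sum = Δt · [f(2.4375) + f(2.875) + f(3.3125) + ...].
Sum ≈ 1.20760.

1.20760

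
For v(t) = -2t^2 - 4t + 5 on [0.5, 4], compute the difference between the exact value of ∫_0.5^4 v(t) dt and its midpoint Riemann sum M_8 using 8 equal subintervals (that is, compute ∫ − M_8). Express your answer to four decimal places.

-0.1117

Exact integral: ∫_0.5^4 v(t) dt ≈ -56.583333.
M_8 ≈ -56.471680.
Error ≈ -56.583333 − (-56.471680) ≈ -0.1117.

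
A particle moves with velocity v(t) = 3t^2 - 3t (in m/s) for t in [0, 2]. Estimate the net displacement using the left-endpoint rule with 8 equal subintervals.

Δt = (2 − 0)/8 = 0.25.
Left endpoints: 0, 0.25, 0.5, 0.75, 1, 1.25, 1.5, 1.75.
v(0) = 0, v(0.25) = -0.5625, v(0.5) = -0.75, v(0.75) = -0.5625, v(1) = 0, v(1.25) = 0.9375, v(1.5) = 2.25, v(1.75) = 3.9375.
Sum = Δt · [v(0) + v(0.25) + v(0.5) + ...].
Sum = 1.3125.

1.3125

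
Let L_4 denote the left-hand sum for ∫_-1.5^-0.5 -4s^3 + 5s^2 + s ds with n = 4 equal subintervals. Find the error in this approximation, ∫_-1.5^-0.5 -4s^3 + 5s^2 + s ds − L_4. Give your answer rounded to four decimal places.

-2.9271

Exact integral: ∫_-1.5^-0.5 f(s) ds ≈ 9.416667.
L_4 = 12.34375.
Error ≈ 9.416667 − 12.34375 ≈ -2.9271.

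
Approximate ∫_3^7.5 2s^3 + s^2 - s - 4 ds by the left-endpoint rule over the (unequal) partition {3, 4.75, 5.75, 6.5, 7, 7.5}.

Subinterval widths: 1.75, 1, 0.75, 0.5, 0.5.
Left endpoints: 3, 4.75, 5.75, 6.5, 7.
f(3) = 56, f(4.75) = 228.15625, f(5.75) = 403.53125, f(6.5) = 581, f(7) = 724.
Sum = Σ Δs_i · f(s_i).
Sum = 1281.3046875.

1281.3046875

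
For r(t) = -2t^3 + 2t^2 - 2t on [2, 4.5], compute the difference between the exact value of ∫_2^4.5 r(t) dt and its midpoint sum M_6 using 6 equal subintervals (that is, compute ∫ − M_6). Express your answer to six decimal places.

-0.632957

Exact integral: ∫_2^4.5 r(t) dt ≈ -157.86458333.
M_6 ≈ -157.23162616.
Error ≈ -157.86458333 − (-157.23162616) ≈ -0.632957.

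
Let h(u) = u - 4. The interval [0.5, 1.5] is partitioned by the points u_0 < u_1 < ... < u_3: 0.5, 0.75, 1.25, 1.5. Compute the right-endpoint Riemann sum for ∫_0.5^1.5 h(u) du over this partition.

-2.8125

Subinterval widths: 0.25, 0.5, 0.25.
Right endpoints: 0.75, 1.25, 1.5.
h(0.75) = -3.25, h(1.25) = -2.75, h(1.5) = -2.5.
Sum = Σ Δu_i · h(u_i).
Sum = -2.8125.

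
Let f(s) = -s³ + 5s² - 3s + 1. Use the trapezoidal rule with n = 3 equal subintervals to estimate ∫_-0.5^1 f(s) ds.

2.28125

Δs = (1 − (-0.5))/3 = 0.5.
f(-0.5) = 3.875, f(0) = 1, f(0.5) = 0.625, f(1) = 2.
T_3 = (Δs/2)·[f(s_0) + 2f(s_1) + 2f(s_2) + f(s_3)].
Sum = 2.28125.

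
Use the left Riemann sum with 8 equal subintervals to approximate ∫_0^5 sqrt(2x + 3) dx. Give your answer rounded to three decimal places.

Δx = (5 − 0)/8 = 0.625.
Left endpoints: 0, 0.625, 1.25, 1.875, 2.5, 3.125, 3.75, 4.375.
f(0) ≈ 1.732, f(0.625) ≈ 2.062, f(1.25) ≈ 2.345, f(1.875) ≈ 2.598, f(2.5) ≈ 2.828, f(3.125) ≈ 3.041, f(3.75) ≈ 3.240, f(4.375) ≈ 3.428.
Sum = Δx · [f(0) + f(0.625) + f(1.25) + ...].
Sum ≈ 13.297.

13.297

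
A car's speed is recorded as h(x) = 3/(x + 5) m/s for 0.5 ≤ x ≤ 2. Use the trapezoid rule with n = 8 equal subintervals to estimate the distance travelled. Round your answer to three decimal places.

0.724

Δx = (2 − 0.5)/8 = 0.1875.
h(0.5) = 6/11, h(0.6875) = 48/91, h(0.875) = 24/47, h(1.0625) = 48/97, h(1.25) = 0.48, h(1.4375) = 48/103, h(1.625) = 24/53, h(1.8125) = 48/109, h(2) = 3/7.
T_8 = (Δx/2)·[h(x_0) + 2h(x_1) + ... + 2h(x_{7}) + h(x_8)].
Sum ≈ 0.724.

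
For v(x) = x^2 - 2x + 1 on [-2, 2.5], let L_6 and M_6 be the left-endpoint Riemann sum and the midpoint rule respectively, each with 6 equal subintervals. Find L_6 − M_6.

3.1640625

L_6 = 13.078125.
M_6 = 9.9140625.
L_6 − M_6 = 3.1640625.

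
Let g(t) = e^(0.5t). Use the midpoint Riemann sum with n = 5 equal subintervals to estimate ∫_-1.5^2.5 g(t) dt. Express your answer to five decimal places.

5.99590

Δt = (2.5 − (-1.5))/5 = 0.8.
Midpoints: -1.1, -0.3, 0.5, 1.3, 2.1.
g(-1.1) ≈ 0.57695, g(-0.3) ≈ 0.86071, g(0.5) ≈ 1.28403, g(1.3) ≈ 1.91554, g(2.1) ≈ 2.85765.
Sum = Δt · [g(-1.1) + g(-0.3) + g(0.5) + g(1.3) + g(2.1)].
Sum ≈ 5.99590.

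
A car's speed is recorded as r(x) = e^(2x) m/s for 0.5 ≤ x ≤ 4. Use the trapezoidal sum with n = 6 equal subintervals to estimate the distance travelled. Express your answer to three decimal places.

1654.313

Δx = (4 − 0.5)/6 = 7/12.
r(0.5) ≈ 2.718, r(13/12) ≈ 8.729, r(5/3) ≈ 28.032, r(2.25) ≈ 90.017, r(17/6) ≈ 289.069, r(41/12) ≈ 928.280, r(4) ≈ 2980.958.
T_6 = (Δx/2)·[r(x_0) + 2r(x_1) + ... + 2r(x_{5}) + r(x_6)].
Sum ≈ 1654.313.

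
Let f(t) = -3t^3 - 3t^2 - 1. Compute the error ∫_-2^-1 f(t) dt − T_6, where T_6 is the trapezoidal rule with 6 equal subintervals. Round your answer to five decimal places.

Exact integral: ∫_-2^-1 f(t) dt = 3.25.
T_6 ≈ 3.2986111.
Error ≈ 3.25 − 3.2986111 ≈ -0.04861.

-0.04861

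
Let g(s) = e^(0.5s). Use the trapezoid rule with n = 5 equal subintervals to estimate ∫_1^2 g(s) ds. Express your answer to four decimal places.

Δs = (2 − 1)/5 = 0.2.
g(1) ≈ 1.6487, g(1.2) ≈ 1.8221, g(1.4) ≈ 2.0138, g(1.6) ≈ 2.2255, g(1.8) ≈ 2.4596, g(2) ≈ 2.7183.
T_5 = (Δs/2)·[g(s_0) + 2g(s_1) + ... + 2g(s_{4}) + g(s_5)].
Sum ≈ 2.1409.

2.1409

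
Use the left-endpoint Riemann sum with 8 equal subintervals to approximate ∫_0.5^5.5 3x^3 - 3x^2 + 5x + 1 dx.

Δx = (5.5 − 0.5)/8 = 0.625.
Left endpoints: 0.5, 1.125, 1.75, 2.375, 3, 3.625, 4.25, 4.875.
f(0.5) = 3.125, f(1.125) = 3635/512, f(1.75) = 16.640625, f(2.375) = 18505/512, f(3) = 70, f(3.625) = 62775/512, f(4.25) = 198.359375, f(4.875) = 154445/512.
Sum = Δx · [f(0.5) + f(1.125) + f(1.75) + ...].
Sum = 472.265625.

472.265625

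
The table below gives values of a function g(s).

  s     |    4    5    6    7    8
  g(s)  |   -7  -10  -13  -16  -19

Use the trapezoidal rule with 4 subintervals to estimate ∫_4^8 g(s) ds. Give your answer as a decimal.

-52

Δs = 1.
T_4 = (1/2)·[(-7) + 2·(-10) + 2·(-13) + 2·(-16) + (-19)] = -52.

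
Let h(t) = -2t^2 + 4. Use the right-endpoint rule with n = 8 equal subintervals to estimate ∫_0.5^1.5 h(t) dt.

1.578125

Δt = (1.5 − 0.5)/8 = 0.125.
Right endpoints: 0.625, 0.75, 0.875, 1, 1.125, 1.25, 1.375, 1.5.
h(0.625) = 3.21875, h(0.75) = 2.875, h(0.875) = 2.46875, h(1) = 2, h(1.125) = 1.46875, h(1.25) = 0.875, h(1.375) = 0.21875, h(1.5) = -0.5.
Sum = Δt · [h(0.625) + h(0.75) + h(0.875) + ...].
Sum = 1.578125.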